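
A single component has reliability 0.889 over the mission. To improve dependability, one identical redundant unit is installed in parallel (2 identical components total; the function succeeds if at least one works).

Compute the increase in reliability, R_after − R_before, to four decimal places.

R_before = 0.889
R_after = 1 − (1 − 0.889)^2 = 0.9877
ΔR = 0.9877 − 0.889 = 0.0987

0.0987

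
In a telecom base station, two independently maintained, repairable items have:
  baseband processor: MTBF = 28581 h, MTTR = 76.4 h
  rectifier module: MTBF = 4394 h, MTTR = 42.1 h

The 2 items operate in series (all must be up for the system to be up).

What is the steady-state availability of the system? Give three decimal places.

A(baseband processor) = MTBF/(MTBF+MTTR) = 28581/(28581+76.4) = 0.997334
A(rectifier module) = MTBF/(MTBF+MTTR) = 4394/(4394+42.1) = 0.990510
Series availability: 0.997334 × 0.990510 = 0.988

0.988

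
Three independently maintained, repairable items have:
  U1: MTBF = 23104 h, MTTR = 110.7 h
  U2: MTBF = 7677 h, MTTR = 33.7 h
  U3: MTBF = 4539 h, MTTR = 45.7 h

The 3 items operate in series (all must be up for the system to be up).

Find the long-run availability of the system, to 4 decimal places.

A(U1) = MTBF/(MTBF+MTTR) = 23104/(23104+110.7) = 0.995231
A(U2) = MTBF/(MTBF+MTTR) = 7677/(7677+33.7) = 0.995629
A(U3) = MTBF/(MTBF+MTTR) = 4539/(4539+45.7) = 0.990032
Series availability: 0.995231 × 0.995629 × 0.990032 = 0.9810

0.9810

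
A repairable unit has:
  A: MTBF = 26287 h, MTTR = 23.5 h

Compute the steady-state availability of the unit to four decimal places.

0.9991

A(A) = MTBF/(MTBF+MTTR) = 26287/(26287+23.5) = 0.9991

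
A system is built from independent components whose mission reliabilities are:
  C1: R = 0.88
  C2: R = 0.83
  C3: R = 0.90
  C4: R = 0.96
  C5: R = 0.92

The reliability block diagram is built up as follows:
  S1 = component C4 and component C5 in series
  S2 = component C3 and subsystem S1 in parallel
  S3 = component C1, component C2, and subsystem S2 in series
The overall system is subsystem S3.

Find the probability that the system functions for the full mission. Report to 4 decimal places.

0.7219

Series (C4 and C5): 0.960000 × 0.920000 = 0.883200
Parallel (C3 and [0.883200]): 1 − (1 − 0.900000)(1 − 0.883200) = 0.988320
Series (C1, C2, and [0.988320]): 0.880000 × 0.830000 × 0.988320 = 0.7219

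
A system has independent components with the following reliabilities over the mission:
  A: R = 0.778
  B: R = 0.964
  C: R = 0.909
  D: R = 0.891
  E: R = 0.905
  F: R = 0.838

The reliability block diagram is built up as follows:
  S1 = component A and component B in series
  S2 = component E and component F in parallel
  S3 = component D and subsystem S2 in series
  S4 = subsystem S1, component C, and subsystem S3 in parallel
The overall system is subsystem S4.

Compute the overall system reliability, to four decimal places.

0.9972

Series (A and B): 0.778000 × 0.964000 = 0.749992
Parallel (E and F): 1 − (1 − 0.905000)(1 − 0.838000) = 0.984610
Series (D and [0.984610]): 0.891000 × 0.984610 = 0.877288
Parallel ([0.749992], C, and [0.877288]): 1 − (1 − 0.749992)(1 − 0.909000)(1 − 0.877288) = 0.9972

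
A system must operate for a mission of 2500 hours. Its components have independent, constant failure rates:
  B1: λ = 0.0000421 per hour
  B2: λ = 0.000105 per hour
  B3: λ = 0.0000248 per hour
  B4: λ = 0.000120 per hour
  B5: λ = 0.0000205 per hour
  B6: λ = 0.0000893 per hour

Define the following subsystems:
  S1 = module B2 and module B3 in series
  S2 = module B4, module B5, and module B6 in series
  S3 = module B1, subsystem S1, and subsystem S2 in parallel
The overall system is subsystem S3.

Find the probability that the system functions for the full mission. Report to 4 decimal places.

0.9879

R(B1) = exp(−0.0000421 × 2500) = 0.900099
R(B2) = exp(−0.000105 × 2500) = 0.769126
R(B3) = exp(−0.0000248 × 2500) = 0.939883
R(B4) = exp(−0.000120 × 2500) = 0.740818
R(B5) = exp(−0.0000205 × 2500) = 0.950041
R(B6) = exp(−0.0000893 × 2500) = 0.799915
Series (B2 and B3): 0.769126 × 0.939883 = 0.722888
Series (B4, B5, and B6): 0.740818 × 0.950041 × 0.799915 = 0.562986
Parallel (B1, [0.722888], and [0.562986]): 1 − (1 − 0.900099)(1 − 0.722888)(1 − 0.562986) = 0.9879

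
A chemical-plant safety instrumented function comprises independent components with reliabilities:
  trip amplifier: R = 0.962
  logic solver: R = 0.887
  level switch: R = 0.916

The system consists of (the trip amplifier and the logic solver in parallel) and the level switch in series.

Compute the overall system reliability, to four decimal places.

Parallel (trip amplifier and logic solver): 1 − (1 − 0.962000)(1 − 0.887000) = 0.995706
Series ([0.995706] and level switch): 0.995706 × 0.916000 = 0.9121

0.9121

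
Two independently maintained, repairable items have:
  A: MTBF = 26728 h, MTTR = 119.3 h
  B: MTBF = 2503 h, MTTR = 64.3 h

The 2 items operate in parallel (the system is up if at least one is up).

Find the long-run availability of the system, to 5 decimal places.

0.99989

A(A) = MTBF/(MTBF+MTTR) = 26728/(26728+119.3) = 0.995556
A(B) = MTBF/(MTBF+MTTR) = 2503/(2503+64.3) = 0.974954
Parallel availability: 1 − (1 − 0.995556)(1 − 0.974954) = 0.99989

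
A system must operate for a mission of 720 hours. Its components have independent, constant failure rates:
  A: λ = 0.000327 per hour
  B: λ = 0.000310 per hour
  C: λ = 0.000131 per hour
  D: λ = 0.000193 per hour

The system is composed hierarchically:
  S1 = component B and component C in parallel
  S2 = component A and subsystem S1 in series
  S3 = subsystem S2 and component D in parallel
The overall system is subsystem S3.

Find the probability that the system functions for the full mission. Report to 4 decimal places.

0.9709

R(A) = exp(−0.000327 × 720) = 0.790223
R(B) = exp(−0.000310 × 720) = 0.799955
R(C) = exp(−0.000131 × 720) = 0.909992
R(D) = exp(−0.000193 × 720) = 0.870263
Parallel (B and C): 1 − (1 − 0.799955)(1 − 0.909992) = 0.981994
Series (A and [0.981994]): 0.790223 × 0.981994 = 0.775994
Parallel ([0.775994] and D): 1 − (1 − 0.775994)(1 − 0.870263) = 0.9709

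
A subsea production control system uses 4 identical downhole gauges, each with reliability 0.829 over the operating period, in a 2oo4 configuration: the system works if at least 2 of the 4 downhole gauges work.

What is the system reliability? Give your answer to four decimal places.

R = Σ_{i=2}^{4} C(4,i) p^i (1−p)^{4−i} with p = 0.829
C(4,2)·0.829^2·0.171^2 = 0.120574
C(4,3)·0.829^3·0.171^1 = 0.389690
C(4,4)·0.829^4·0.171^0 = 0.472300
Sum = 0.9826

0.9826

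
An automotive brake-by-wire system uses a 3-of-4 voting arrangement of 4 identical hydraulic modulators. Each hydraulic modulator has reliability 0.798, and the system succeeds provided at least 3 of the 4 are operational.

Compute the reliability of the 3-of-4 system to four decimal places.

R = Σ_{i=3}^{4} C(4,i) p^i (1−p)^{4−i} with p = 0.798
C(4,3)·0.798^3·0.202^1 = 0.410601
C(4,4)·0.798^4·0.202^0 = 0.405519
Sum = 0.8161

0.8161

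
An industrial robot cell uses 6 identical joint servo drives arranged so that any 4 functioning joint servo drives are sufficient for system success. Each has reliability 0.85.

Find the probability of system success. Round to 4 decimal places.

R = Σ_{i=4}^{6} C(6,i) p^i (1−p)^{6−i} with p = 0.85
C(6,4)·0.85^4·0.15^2 = 0.176177
C(6,5)·0.85^5·0.15^1 = 0.399335
C(6,6)·0.85^6·0.15^0 = 0.377150
Sum = 0.9527

0.9527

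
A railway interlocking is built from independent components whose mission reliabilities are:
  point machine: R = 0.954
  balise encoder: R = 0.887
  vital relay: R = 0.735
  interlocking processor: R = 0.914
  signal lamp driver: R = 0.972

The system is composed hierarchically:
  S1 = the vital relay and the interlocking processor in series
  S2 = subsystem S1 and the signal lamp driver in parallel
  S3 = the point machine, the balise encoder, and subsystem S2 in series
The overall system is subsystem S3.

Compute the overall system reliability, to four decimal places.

0.8384

Series (vital relay and interlocking processor): 0.735000 × 0.914000 = 0.671790
Parallel ([0.671790] and signal lamp driver): 1 − (1 − 0.671790)(1 − 0.972000) = 0.990810
Series (point machine, balise encoder, and [0.990810]): 0.954000 × 0.887000 × 0.990810 = 0.8384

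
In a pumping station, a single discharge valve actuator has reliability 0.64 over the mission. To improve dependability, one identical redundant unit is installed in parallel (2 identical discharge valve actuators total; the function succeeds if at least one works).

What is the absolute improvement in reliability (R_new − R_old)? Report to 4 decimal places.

R_before = 0.64
R_after = 1 − (1 − 0.64)^2 = 0.8704
ΔR = 0.8704 − 0.64 = 0.2304

0.2304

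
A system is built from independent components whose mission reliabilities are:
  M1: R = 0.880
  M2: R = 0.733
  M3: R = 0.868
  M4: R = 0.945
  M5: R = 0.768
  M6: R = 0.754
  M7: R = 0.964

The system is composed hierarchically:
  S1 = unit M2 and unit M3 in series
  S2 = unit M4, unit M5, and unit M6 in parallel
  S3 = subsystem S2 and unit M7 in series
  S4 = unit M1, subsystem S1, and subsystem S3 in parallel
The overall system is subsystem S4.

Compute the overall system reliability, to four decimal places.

0.9983

Series (M2 and M3): 0.733000 × 0.868000 = 0.636244
Parallel (M4, M5, and M6): 1 − (1 − 0.945000)(1 − 0.768000)(1 − 0.754000) = 0.996861
Series ([0.996861] and M7): 0.996861 × 0.964000 = 0.960974
Parallel (M1, [0.636244], and [0.960974]): 1 − (1 − 0.880000)(1 − 0.636244)(1 − 0.960974) = 0.9983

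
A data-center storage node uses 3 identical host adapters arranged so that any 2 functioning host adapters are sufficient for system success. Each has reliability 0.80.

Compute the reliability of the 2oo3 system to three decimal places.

0.896

R = Σ_{i=2}^{3} C(3,i) p^i (1−p)^{3−i} with p = 0.80
C(3,2)·0.80^2·0.20^1 = 0.38400
C(3,3)·0.80^3·0.20^0 = 0.51200
Sum = 0.896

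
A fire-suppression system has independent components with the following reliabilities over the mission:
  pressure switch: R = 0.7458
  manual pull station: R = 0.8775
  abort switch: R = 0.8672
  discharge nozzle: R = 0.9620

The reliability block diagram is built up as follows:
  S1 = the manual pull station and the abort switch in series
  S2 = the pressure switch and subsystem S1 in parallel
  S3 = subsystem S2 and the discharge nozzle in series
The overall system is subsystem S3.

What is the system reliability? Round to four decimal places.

0.9035

Series (manual pull station and abort switch): 0.877500 × 0.867200 = 0.760968
Parallel (pressure switch and [0.760968]): 1 − (1 − 0.745800)(1 − 0.760968) = 0.939238
Series ([0.939238] and discharge nozzle): 0.939238 × 0.962000 = 0.9035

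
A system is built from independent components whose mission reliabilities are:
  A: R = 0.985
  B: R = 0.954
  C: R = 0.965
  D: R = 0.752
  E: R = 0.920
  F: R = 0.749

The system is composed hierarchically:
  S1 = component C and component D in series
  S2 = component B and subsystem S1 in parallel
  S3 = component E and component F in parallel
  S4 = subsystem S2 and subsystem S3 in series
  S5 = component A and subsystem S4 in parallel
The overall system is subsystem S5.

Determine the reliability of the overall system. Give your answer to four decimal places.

Series (C and D): 0.965000 × 0.752000 = 0.725680
Parallel (B and [0.725680]): 1 − (1 − 0.954000)(1 − 0.725680) = 0.987381
Parallel (E and F): 1 − (1 − 0.920000)(1 − 0.749000) = 0.979920
Series ([0.987381] and [0.979920]): 0.987381 × 0.979920 = 0.967554
Parallel (A and [0.967554]): 1 − (1 − 0.985000)(1 − 0.967554) = 0.9995

0.9995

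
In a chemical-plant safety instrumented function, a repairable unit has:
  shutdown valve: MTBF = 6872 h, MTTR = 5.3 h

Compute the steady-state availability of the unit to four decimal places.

0.9992

A(shutdown valve) = MTBF/(MTBF+MTTR) = 6872/(6872+5.3) = 0.9992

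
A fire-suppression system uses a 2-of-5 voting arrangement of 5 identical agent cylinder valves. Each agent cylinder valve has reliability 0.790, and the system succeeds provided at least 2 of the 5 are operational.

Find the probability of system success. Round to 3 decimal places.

R = Σ_{i=2}^{5} C(5,i) p^i (1−p)^{5−i} with p = 0.790
C(5,2)·0.790^2·0.210^3 = 0.05780
C(5,3)·0.790^3·0.210^2 = 0.21743
C(5,4)·0.790^4·0.210^1 = 0.40898
C(5,5)·0.790^5·0.210^0 = 0.30771
Sum = 0.992

0.992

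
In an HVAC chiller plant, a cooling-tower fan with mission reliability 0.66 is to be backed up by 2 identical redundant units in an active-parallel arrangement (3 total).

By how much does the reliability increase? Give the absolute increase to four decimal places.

R_before = 0.66
R_after = 1 − (1 − 0.66)^3 = 0.9607
ΔR = 0.9607 − 0.66 = 0.3007

0.3007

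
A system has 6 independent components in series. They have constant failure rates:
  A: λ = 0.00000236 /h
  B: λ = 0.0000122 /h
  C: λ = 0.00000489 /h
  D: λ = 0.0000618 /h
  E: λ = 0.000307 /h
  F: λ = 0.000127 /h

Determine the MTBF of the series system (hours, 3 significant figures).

1940

Series of exponential components: λ_sys = Σ λ_i
λ_sys = 0.00000236 + 0.0000122 + 0.00000489 + 0.0000618 + 0.000307 + 0.000127 = 5.1525e-04 /h
MTBF = 1 / λ_sys = 1940 h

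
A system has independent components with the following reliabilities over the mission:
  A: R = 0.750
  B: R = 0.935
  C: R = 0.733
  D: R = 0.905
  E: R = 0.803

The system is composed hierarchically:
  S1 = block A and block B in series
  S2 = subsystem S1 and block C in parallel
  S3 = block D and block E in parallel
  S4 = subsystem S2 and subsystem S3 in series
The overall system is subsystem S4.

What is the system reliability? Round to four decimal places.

Series (A and B): 0.750000 × 0.935000 = 0.701250
Parallel ([0.701250] and C): 1 − (1 − 0.701250)(1 − 0.733000) = 0.920234
Parallel (D and E): 1 − (1 − 0.905000)(1 − 0.803000) = 0.981285
Series ([0.920234] and [0.981285]): 0.920234 × 0.981285 = 0.9030

0.9030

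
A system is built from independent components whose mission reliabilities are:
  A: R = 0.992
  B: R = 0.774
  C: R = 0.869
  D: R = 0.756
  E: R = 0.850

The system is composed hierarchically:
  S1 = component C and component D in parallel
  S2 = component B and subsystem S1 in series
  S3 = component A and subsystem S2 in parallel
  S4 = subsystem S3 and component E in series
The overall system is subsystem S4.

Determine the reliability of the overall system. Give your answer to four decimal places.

Parallel (C and D): 1 − (1 − 0.869000)(1 − 0.756000) = 0.968036
Series (B and [0.968036]): 0.774000 × 0.968036 = 0.749260
Parallel (A and [0.749260]): 1 − (1 − 0.992000)(1 − 0.749260) = 0.997994
Series ([0.997994] and E): 0.997994 × 0.850000 = 0.8483

0.8483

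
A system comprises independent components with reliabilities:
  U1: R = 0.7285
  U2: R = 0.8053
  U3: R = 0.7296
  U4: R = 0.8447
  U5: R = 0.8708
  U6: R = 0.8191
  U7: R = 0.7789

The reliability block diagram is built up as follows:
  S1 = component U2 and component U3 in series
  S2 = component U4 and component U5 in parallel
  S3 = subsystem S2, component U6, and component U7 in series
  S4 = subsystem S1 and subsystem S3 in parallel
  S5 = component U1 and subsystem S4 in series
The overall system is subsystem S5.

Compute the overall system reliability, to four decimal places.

Series (U2 and U3): 0.805300 × 0.729600 = 0.587547
Parallel (U4 and U5): 1 − (1 − 0.844700)(1 − 0.870800) = 0.979935
Series ([0.979935], U6, and U7): 0.979935 × 0.819100 × 0.778900 = 0.625196
Parallel ([0.587547] and [0.625196]): 1 − (1 − 0.587547)(1 − 0.625196) = 0.845411
Series (U1 and [0.845411]): 0.728500 × 0.845411 = 0.6159

0.6159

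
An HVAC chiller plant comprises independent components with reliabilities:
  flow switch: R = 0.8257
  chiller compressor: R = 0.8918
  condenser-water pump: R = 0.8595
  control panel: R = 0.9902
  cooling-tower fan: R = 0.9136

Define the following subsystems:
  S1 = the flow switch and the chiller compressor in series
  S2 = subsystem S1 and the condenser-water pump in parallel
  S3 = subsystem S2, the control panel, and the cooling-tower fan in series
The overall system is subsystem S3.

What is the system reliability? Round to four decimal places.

0.8711

Series (flow switch and chiller compressor): 0.825700 × 0.891800 = 0.736359
Parallel ([0.736359] and condenser-water pump): 1 − (1 − 0.736359)(1 − 0.859500) = 0.962958
Series ([0.962958], control panel, and cooling-tower fan): 0.962958 × 0.990200 × 0.913600 = 0.8711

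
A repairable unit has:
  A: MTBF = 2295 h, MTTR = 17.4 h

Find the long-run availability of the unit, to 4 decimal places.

A(A) = MTBF/(MTBF+MTTR) = 2295/(2295+17.4) = 0.9925

0.9925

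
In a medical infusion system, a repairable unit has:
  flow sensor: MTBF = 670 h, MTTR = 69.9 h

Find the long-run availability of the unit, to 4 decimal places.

A(flow sensor) = MTBF/(MTBF+MTTR) = 670/(670+69.9) = 0.9055

0.9055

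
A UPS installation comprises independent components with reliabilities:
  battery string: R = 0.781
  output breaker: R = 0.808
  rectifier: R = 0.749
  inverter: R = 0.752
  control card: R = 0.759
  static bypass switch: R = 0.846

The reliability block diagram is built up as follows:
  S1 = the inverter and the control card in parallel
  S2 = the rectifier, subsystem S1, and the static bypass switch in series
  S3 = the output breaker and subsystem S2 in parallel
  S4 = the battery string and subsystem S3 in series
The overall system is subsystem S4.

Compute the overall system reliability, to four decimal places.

Parallel (inverter and control card): 1 − (1 − 0.752000)(1 − 0.759000) = 0.940232
Series (rectifier, [0.940232], and static bypass switch): 0.749000 × 0.940232 × 0.846000 = 0.595782
Parallel (output breaker and [0.595782]): 1 − (1 − 0.808000)(1 − 0.595782) = 0.922390
Series (battery string and [0.922390]): 0.781000 × 0.922390 = 0.7204

0.7204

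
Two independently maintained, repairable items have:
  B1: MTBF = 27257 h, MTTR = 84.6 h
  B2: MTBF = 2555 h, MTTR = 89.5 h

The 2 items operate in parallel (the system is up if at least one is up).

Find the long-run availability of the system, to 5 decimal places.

0.99990

A(B1) = MTBF/(MTBF+MTTR) = 27257/(27257+84.6) = 0.996906
A(B2) = MTBF/(MTBF+MTTR) = 2555/(2555+89.5) = 0.966156
Parallel availability: 1 − (1 − 0.996906)(1 − 0.966156) = 0.99990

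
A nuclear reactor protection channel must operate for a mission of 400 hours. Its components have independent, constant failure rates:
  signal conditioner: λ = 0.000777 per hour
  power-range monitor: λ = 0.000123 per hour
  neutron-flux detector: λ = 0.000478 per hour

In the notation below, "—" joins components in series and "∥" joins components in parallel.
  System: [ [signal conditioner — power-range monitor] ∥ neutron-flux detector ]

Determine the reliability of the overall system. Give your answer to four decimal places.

0.9474

R(signal conditioner) = exp(−0.000777 × 400) = 0.732860
R(power-range monitor) = exp(−0.000123 × 400) = 0.951991
R(neutron-flux detector) = exp(−0.000478 × 400) = 0.825967
Series (signal conditioner and power-range monitor): 0.732860 × 0.951991 = 0.697676
Parallel ([0.697676] and neutron-flux detector): 1 − (1 − 0.697676)(1 − 0.825967) = 0.9474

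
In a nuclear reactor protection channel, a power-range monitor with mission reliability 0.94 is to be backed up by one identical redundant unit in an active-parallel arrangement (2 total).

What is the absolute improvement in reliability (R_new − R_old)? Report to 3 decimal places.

R_before = 0.94
R_after = 1 − (1 − 0.94)^2 = 0.996
ΔR = 0.996 − 0.94 = 0.056

0.056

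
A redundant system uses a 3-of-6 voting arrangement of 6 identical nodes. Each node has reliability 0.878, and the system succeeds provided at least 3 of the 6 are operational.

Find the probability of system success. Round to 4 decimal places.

R = Σ_{i=3}^{6} C(6,i) p^i (1−p)^{6−i} with p = 0.878
C(6,3)·0.878^3·0.122^3 = 0.024581
C(6,4)·0.878^4·0.122^2 = 0.132675
C(6,5)·0.878^5·0.122^1 = 0.381930
C(6,6)·0.878^6·0.122^0 = 0.458107
Sum = 0.9973

0.9973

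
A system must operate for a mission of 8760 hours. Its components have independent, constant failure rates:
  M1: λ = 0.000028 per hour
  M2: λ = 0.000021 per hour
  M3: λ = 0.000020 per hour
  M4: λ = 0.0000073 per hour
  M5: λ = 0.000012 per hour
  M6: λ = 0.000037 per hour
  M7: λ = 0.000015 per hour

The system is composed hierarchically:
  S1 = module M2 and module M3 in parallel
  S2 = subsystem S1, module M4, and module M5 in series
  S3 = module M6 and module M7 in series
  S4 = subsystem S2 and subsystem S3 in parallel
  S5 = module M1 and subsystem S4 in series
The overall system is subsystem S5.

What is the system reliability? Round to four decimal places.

R(M1) = exp(−0.000028 × 8760) = 0.782485
R(M2) = exp(−0.000021 × 8760) = 0.831969
R(M3) = exp(−0.000020 × 8760) = 0.839289
R(M4) = exp(−0.0000073 × 8760) = 0.938054
R(M5) = exp(−0.000012 × 8760) = 0.900216
R(M6) = exp(−0.000037 × 8760) = 0.723163
R(M7) = exp(−0.000015 × 8760) = 0.876867
Parallel (M2 and M3): 1 − (1 − 0.831969)(1 − 0.839289) = 0.972996
Series ([0.972996], M4, and M5): 0.972996 × 0.938054 × 0.900216 = 0.821648
Series (M6 and M7): 0.723163 × 0.876867 = 0.634118
Parallel ([0.821648] and [0.634118]): 1 − (1 − 0.821648)(1 − 0.634118) = 0.934744
Series (M1 and [0.934744]): 0.782485 × 0.934744 = 0.7314

0.7314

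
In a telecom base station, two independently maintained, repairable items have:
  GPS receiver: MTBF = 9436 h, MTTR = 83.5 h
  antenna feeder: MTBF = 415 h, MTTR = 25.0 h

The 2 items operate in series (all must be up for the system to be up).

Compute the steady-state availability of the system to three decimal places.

A(GPS receiver) = MTBF/(MTBF+MTTR) = 9436/(9436+83.5) = 0.991229
A(antenna feeder) = MTBF/(MTBF+MTTR) = 415/(415+25.0) = 0.943182
Series availability: 0.991229 × 0.943182 = 0.935

0.935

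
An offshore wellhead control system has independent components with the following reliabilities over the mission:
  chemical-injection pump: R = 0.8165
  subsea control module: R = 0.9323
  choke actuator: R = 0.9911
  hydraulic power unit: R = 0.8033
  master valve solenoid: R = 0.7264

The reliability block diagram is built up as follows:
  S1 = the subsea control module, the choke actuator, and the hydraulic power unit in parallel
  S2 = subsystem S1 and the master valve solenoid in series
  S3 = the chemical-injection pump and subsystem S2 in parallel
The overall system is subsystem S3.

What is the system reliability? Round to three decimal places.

Parallel (subsea control module, choke actuator, and hydraulic power unit): 1 − (1 − 0.93230)(1 − 0.99110)(1 − 0.80330) = 0.99988
Series ([0.99988] and master valve solenoid): 0.99988 × 0.72640 = 0.72631
Parallel (chemical-injection pump and [0.72631]): 1 − (1 − 0.81650)(1 − 0.72631) = 0.950

0.950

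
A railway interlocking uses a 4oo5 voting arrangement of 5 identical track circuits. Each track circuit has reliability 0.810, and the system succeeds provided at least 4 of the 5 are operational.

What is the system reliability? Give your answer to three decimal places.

0.758

R = Σ_{i=4}^{5} C(5,i) p^i (1−p)^{5−i} with p = 0.810
C(5,4)·0.810^4·0.190^1 = 0.40894
C(5,5)·0.810^5·0.190^0 = 0.34868
Sum = 0.758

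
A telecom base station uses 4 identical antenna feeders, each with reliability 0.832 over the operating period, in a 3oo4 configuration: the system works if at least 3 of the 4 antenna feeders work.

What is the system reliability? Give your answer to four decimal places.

0.8662

R = Σ_{i=3}^{4} C(4,i) p^i (1−p)^{4−i} with p = 0.832
C(4,3)·0.832^3·0.168^1 = 0.387025
C(4,4)·0.832^4·0.168^0 = 0.479174
Sum = 0.8662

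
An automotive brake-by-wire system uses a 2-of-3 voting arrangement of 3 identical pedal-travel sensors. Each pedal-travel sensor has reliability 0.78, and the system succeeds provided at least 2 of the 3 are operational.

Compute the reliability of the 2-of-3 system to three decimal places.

R = Σ_{i=2}^{3} C(3,i) p^i (1−p)^{3−i} with p = 0.78
C(3,2)·0.78^2·0.22^1 = 0.40154
C(3,3)·0.78^3·0.22^0 = 0.47455
Sum = 0.876

0.876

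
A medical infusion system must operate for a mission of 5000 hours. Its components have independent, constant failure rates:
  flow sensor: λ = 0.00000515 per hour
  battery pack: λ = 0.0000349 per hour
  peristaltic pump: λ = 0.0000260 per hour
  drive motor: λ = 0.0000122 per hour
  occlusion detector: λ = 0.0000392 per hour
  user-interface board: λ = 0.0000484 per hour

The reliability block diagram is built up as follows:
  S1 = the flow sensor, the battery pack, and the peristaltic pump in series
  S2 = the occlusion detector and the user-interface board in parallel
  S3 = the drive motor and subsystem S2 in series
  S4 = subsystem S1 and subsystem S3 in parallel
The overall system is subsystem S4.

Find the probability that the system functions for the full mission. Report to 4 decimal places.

R(flow sensor) = exp(−0.00000515 × 5000) = 0.974579
R(battery pack) = exp(−0.0000349 × 5000) = 0.839877
R(peristaltic pump) = exp(−0.0000260 × 5000) = 0.878095
R(drive motor) = exp(−0.0000122 × 5000) = 0.940823
R(occlusion detector) = exp(−0.0000392 × 5000) = 0.822012
R(user-interface board) = exp(−0.0000484 × 5000) = 0.785056
Series (flow sensor, battery pack, and peristaltic pump): 0.974579 × 0.839877 × 0.878095 = 0.718744
Parallel (occlusion detector and user-interface board): 1 − (1 − 0.822012)(1 − 0.785056) = 0.961743
Series (drive motor and [0.961743]): 0.940823 × 0.961743 = 0.904830
Parallel ([0.718744] and [0.904830]): 1 − (1 − 0.718744)(1 − 0.904830) = 0.9732

0.9732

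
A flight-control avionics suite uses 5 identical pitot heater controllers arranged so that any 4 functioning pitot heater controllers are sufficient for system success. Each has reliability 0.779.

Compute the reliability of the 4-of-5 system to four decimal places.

0.6938

R = Σ_{i=4}^{5} C(5,i) p^i (1−p)^{5−i} with p = 0.779
C(5,4)·0.779^4·0.221^1 = 0.406923
C(5,5)·0.779^5·0.221^0 = 0.286871
Sum = 0.6938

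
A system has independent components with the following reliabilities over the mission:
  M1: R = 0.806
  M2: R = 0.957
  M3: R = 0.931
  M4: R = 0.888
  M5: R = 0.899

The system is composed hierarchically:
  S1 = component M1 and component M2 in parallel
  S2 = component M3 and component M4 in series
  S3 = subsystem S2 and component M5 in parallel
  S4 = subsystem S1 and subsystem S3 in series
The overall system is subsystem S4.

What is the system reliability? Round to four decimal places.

0.9743

Parallel (M1 and M2): 1 − (1 − 0.806000)(1 − 0.957000) = 0.991658
Series (M3 and M4): 0.931000 × 0.888000 = 0.826728
Parallel ([0.826728] and M5): 1 − (1 − 0.826728)(1 − 0.899000) = 0.982500
Series ([0.991658] and [0.982500]): 0.991658 × 0.982500 = 0.9743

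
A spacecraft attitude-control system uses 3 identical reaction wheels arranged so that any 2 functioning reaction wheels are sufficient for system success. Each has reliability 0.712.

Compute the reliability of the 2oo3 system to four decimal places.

R = Σ_{i=2}^{3} C(3,i) p^i (1−p)^{3−i} with p = 0.712
C(3,2)·0.712^2·0.288^1 = 0.438000
C(3,3)·0.712^3·0.288^0 = 0.360944
Sum = 0.7989

0.7989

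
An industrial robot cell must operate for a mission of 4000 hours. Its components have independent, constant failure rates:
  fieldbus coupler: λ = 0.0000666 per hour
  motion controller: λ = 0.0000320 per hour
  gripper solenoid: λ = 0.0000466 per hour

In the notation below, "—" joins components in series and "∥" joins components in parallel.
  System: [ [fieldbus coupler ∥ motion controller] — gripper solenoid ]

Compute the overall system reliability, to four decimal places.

R(fieldbus coupler) = exp(−0.0000666 × 4000) = 0.766133
R(motion controller) = exp(−0.0000320 × 4000) = 0.879853
R(gripper solenoid) = exp(−0.0000466 × 4000) = 0.829942
Parallel (fieldbus coupler and motion controller): 1 − (1 − 0.766133)(1 − 0.879853) = 0.971902
Series ([0.971902] and gripper solenoid): 0.971902 × 0.829942 = 0.8066

0.8066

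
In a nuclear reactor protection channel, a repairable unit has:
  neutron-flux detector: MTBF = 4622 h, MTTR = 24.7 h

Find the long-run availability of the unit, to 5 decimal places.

0.99468

A(neutron-flux detector) = MTBF/(MTBF+MTTR) = 4622/(4622+24.7) = 0.99468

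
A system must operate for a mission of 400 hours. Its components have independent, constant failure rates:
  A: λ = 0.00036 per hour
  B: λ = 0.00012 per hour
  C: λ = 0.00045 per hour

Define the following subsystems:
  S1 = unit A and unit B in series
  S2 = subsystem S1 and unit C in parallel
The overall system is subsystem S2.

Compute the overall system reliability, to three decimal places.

R(A) = exp(−0.00036 × 400) = 0.86589
R(B) = exp(−0.00012 × 400) = 0.95313
R(C) = exp(−0.00045 × 400) = 0.83527
Series (A and B): 0.86589 × 0.95313 = 0.82531
Parallel ([0.82531] and C): 1 − (1 − 0.82531)(1 − 0.83527) = 0.971

0.971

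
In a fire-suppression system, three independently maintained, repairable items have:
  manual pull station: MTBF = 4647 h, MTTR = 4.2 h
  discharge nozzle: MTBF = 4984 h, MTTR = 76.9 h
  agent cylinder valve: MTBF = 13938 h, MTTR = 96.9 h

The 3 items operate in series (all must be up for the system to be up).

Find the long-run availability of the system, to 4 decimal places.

0.9771

A(manual pull station) = MTBF/(MTBF+MTTR) = 4647/(4647+4.2) = 0.999097
A(discharge nozzle) = MTBF/(MTBF+MTTR) = 4984/(4984+76.9) = 0.984805
A(agent cylinder valve) = MTBF/(MTBF+MTTR) = 13938/(13938+96.9) = 0.993096
Series availability: 0.999097 × 0.984805 × 0.993096 = 0.9771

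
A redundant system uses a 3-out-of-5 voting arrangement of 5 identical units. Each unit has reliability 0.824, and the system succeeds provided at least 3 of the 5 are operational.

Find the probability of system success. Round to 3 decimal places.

R = Σ_{i=3}^{5} C(5,i) p^i (1−p)^{5−i} with p = 0.824
C(5,3)·0.824^3·0.176^2 = 0.17330
C(5,4)·0.824^4·0.176^1 = 0.40569
C(5,5)·0.824^5·0.176^0 = 0.37987
Sum = 0.959

0.959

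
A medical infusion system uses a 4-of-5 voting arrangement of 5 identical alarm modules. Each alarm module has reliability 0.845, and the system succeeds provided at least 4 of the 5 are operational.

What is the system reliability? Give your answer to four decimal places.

R = Σ_{i=4}^{5} C(5,i) p^i (1−p)^{5−i} with p = 0.845
C(5,4)·0.845^4·0.155^1 = 0.395120
C(5,5)·0.845^5·0.155^0 = 0.430808
Sum = 0.8259

0.8259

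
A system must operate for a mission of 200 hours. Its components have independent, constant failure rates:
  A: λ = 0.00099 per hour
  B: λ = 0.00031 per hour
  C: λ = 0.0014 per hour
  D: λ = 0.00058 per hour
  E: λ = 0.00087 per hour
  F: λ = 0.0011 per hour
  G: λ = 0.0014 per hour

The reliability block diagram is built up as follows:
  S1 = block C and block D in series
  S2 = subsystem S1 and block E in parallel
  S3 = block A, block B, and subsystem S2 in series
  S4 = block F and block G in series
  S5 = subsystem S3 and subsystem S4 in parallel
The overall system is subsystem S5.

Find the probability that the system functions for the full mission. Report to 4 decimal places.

0.8941

R(A) = exp(−0.00099 × 200) = 0.820370
R(B) = exp(−0.00031 × 200) = 0.939883
R(C) = exp(−0.0014 × 200) = 0.755784
R(D) = exp(−0.00058 × 200) = 0.890475
R(E) = exp(−0.00087 × 200) = 0.840297
R(F) = exp(−0.0011 × 200) = 0.802519
R(G) = exp(−0.0014 × 200) = 0.755784
Series (C and D): 0.755784 × 0.890475 = 0.673007
Parallel ([0.673007] and E): 1 − (1 − 0.673007)(1 − 0.840297) = 0.947778
Series (A, B, and [0.947778]): 0.820370 × 0.939883 × 0.947778 = 0.730786
Series (F and G): 0.802519 × 0.755784 = 0.606531
Parallel ([0.730786] and [0.606531]): 1 − (1 − 0.730786)(1 − 0.606531) = 0.8941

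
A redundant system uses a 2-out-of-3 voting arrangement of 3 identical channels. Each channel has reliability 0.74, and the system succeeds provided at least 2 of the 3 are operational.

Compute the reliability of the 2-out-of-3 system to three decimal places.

R = Σ_{i=2}^{3} C(3,i) p^i (1−p)^{3−i} with p = 0.74
C(3,2)·0.74^2·0.26^1 = 0.42713
C(3,3)·0.74^3·0.26^0 = 0.40522
Sum = 0.832

0.832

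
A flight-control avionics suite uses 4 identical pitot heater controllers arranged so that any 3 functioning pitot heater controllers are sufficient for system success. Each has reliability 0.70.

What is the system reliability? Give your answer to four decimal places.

R = Σ_{i=3}^{4} C(4,i) p^i (1−p)^{4−i} with p = 0.70
C(4,3)·0.70^3·0.30^1 = 0.411600
C(4,4)·0.70^4·0.30^0 = 0.240100
Sum = 0.6517

0.6517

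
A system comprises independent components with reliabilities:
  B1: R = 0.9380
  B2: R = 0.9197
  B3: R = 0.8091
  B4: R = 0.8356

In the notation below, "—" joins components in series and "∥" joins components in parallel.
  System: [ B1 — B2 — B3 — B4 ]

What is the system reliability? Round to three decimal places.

0.583

Series (B1, B2, B3, and B4): 0.93800 × 0.91970 × 0.80910 × 0.83560 = 0.583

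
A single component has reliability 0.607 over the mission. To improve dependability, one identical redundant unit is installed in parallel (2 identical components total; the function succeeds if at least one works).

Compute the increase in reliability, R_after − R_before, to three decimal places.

R_before = 0.607
R_after = 1 − (1 − 0.607)^2 = 0.846
ΔR = 0.846 − 0.607 = 0.239

0.239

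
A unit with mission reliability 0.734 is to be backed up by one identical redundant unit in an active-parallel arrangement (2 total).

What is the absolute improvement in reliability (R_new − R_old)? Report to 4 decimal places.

R_before = 0.734
R_after = 1 − (1 − 0.734)^2 = 0.9292
ΔR = 0.9292 − 0.734 = 0.1952

0.1952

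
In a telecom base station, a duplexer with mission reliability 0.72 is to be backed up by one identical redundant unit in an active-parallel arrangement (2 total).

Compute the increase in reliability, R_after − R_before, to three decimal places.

R_before = 0.72
R_after = 1 − (1 − 0.72)^2 = 0.922
ΔR = 0.922 − 0.72 = 0.202

0.202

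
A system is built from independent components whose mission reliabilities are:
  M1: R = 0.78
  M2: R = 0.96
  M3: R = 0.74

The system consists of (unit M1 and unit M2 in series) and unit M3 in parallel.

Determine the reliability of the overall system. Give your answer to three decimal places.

Series (M1 and M2): 0.78000 × 0.96000 = 0.74880
Parallel ([0.74880] and M3): 1 − (1 − 0.74880)(1 − 0.74000) = 0.935

0.935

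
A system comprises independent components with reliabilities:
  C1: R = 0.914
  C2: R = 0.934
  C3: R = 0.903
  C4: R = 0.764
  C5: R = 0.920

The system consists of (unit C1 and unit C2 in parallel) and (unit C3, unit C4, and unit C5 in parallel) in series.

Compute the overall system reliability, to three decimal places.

0.993

Parallel (C1 and C2): 1 − (1 − 0.91400)(1 − 0.93400) = 0.99432
Parallel (C3, C4, and C5): 1 − (1 − 0.90300)(1 − 0.76400)(1 − 0.92000) = 0.99817
Series ([0.99432] and [0.99817]): 0.99432 × 0.99817 = 0.993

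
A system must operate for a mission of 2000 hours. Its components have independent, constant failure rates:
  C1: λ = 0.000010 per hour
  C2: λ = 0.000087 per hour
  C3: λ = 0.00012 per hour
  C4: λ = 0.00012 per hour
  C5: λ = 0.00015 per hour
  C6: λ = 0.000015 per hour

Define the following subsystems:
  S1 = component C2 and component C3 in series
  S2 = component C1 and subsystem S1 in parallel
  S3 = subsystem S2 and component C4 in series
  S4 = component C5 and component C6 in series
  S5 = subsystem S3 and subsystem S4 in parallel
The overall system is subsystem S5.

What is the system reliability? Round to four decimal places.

0.9385

R(C1) = exp(−0.000010 × 2000) = 0.980199
R(C2) = exp(−0.000087 × 2000) = 0.840297
R(C3) = exp(−0.00012 × 2000) = 0.786628
R(C4) = exp(−0.00012 × 2000) = 0.786628
R(C5) = exp(−0.00015 × 2000) = 0.740818
R(C6) = exp(−0.000015 × 2000) = 0.970446
Series (C2 and C3): 0.840297 × 0.786628 = 0.661001
Parallel (C1 and [0.661001]): 1 − (1 − 0.980199)(1 − 0.661001) = 0.993287
Series ([0.993287] and C4): 0.993287 × 0.786628 = 0.781347
Series (C5 and C6): 0.740818 × 0.970446 = 0.718924
Parallel ([0.781347] and [0.718924]): 1 − (1 − 0.781347)(1 − 0.718924) = 0.9385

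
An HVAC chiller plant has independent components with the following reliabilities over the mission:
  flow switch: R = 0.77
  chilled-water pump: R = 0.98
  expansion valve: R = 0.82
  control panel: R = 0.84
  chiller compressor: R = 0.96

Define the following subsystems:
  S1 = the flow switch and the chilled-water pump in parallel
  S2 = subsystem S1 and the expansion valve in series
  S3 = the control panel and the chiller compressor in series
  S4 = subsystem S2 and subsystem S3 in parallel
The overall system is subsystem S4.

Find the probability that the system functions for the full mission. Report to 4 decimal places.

Parallel (flow switch and chilled-water pump): 1 − (1 − 0.770000)(1 − 0.980000) = 0.995400
Series ([0.995400] and expansion valve): 0.995400 × 0.820000 = 0.816228
Series (control panel and chiller compressor): 0.840000 × 0.960000 = 0.806400
Parallel ([0.816228] and [0.806400]): 1 − (1 − 0.816228)(1 − 0.806400) = 0.9644

0.9644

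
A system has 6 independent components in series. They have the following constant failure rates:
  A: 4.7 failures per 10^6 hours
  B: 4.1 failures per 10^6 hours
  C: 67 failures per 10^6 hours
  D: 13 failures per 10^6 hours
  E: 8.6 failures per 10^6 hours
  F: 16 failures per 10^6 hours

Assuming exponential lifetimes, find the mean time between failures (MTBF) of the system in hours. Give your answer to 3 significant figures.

Series of exponential components: λ_sys = Σ λ_i
λ_sys = 0.0000047 + 0.0000041 + 0.000067 + 0.000013 + 0.0000086 + 0.000016 = 1.1340e-04 /h
MTBF = 1 / λ_sys = 8820 h

8820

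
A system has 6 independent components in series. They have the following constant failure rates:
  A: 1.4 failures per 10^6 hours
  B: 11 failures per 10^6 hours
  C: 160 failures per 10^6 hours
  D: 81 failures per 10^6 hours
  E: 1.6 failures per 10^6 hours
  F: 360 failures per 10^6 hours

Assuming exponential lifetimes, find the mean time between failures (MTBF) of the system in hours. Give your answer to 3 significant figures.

1630

Series of exponential components: λ_sys = Σ λ_i
λ_sys = 0.0000014 + 0.000011 + 0.00016 + 0.000081 + 0.0000016 + 0.00036 = 6.1500e-04 /h
MTBF = 1 / λ_sys = 1630 h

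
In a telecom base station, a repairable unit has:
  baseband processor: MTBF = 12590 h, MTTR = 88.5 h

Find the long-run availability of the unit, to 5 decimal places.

0.99302

A(baseband processor) = MTBF/(MTBF+MTTR) = 12590/(12590+88.5) = 0.99302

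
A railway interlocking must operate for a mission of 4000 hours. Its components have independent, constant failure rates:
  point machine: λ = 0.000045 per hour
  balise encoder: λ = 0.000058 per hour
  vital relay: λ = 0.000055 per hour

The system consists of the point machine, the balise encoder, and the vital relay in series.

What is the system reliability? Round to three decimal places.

0.532

R(point machine) = exp(−0.000045 × 4000) = 0.83527
R(balise encoder) = exp(−0.000058 × 4000) = 0.79295
R(vital relay) = exp(−0.000055 × 4000) = 0.80252
Series (point machine, balise encoder, and vital relay): 0.83527 × 0.79295 × 0.80252 = 0.532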